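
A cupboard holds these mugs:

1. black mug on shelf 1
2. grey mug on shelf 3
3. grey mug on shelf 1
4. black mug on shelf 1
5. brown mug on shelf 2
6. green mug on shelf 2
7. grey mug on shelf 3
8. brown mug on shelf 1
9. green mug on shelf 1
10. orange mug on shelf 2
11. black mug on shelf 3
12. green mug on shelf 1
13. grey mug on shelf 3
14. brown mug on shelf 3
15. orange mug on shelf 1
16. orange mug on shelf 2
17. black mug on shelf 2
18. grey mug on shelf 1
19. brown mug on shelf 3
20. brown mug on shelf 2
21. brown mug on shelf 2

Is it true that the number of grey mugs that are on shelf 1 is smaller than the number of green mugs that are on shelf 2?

False

grey mugs on shelf 1: 2.
green mugs on shelf 2: 1.
The claim requires 2 < 1, which does not hold.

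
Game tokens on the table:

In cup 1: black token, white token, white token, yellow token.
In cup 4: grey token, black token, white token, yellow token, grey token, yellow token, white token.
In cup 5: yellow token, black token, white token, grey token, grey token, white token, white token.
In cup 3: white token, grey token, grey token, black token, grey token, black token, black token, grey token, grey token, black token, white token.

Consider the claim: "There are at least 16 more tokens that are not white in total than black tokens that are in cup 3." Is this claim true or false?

|tokens that are not white| = 20.
|black tokens in cup 3| = 4.
The claim requires 20 − 4 = 16 ≥ 16, which holds.

True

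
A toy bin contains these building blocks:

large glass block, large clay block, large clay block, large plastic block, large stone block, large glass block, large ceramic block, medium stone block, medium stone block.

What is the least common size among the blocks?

Counts by size: large 7, medium 2.
The minimum is 2, held uniquely by medium.

medium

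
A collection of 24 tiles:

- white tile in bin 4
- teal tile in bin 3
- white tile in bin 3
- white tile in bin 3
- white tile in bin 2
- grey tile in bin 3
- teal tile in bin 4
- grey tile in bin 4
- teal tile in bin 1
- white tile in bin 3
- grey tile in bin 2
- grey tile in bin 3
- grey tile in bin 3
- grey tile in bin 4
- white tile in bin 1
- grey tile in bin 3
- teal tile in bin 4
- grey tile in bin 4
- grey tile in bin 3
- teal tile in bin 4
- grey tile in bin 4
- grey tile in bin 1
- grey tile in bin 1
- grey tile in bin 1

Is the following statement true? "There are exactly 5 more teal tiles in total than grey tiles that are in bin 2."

False

teal tiles: 5.
grey tiles in bin 2: 1.
The claim requires 5 − 1 (= 4) to equal 5, which does not hold.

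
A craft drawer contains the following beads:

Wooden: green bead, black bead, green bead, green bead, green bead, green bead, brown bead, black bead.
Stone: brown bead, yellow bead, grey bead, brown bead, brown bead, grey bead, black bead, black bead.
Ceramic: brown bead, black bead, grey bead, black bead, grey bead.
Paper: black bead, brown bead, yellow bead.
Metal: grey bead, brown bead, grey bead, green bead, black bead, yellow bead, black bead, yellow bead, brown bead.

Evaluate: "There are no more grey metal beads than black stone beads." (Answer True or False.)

True

grey metal beads: 2.
black stone beads: 2.
The claim requires 2 ≤ 2, which holds.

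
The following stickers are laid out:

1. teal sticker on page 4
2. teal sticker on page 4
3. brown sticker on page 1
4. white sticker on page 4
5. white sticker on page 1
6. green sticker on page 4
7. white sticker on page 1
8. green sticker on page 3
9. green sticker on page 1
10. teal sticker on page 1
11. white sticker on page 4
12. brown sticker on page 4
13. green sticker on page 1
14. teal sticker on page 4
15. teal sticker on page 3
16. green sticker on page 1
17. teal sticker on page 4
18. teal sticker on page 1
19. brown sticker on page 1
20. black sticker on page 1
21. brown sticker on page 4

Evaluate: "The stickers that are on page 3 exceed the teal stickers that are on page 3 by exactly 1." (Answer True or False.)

There are 2 stickers on page 3.
There is 1 teal sticker on page 3.
The claim requires 2 − 1 (= 1) to equal 1, which holds.

True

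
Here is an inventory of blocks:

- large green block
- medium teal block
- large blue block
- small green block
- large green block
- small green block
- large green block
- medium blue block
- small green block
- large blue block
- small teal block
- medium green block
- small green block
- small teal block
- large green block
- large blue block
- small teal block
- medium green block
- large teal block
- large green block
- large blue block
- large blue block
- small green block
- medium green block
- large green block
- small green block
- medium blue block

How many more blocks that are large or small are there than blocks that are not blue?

1

blocks that are large or small: 21.
blocks that are not blue: 20.
21 − 20 = 1.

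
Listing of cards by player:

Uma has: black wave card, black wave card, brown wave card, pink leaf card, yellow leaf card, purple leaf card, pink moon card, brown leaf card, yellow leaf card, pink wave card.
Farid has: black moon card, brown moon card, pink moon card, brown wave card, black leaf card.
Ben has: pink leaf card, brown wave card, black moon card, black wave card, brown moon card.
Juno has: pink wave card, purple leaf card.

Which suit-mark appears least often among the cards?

moon

Counts by suit-mark: leaf 8, wave 8, moon 6.
The minimum is 6, held uniquely by moon.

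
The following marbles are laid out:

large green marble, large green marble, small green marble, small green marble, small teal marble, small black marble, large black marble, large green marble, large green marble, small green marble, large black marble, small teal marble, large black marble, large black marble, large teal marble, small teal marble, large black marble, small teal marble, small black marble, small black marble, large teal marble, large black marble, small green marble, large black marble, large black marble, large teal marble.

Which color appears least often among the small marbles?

black

Counts by color (restricted to small marbles): teal 4, green 4, black 3.
The minimum is 3, held uniquely by black.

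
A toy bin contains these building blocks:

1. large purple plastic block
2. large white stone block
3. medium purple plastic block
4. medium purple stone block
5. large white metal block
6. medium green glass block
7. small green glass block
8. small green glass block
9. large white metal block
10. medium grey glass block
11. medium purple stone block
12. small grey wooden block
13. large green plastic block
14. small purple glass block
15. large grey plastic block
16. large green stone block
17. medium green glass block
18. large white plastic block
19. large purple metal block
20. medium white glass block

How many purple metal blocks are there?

1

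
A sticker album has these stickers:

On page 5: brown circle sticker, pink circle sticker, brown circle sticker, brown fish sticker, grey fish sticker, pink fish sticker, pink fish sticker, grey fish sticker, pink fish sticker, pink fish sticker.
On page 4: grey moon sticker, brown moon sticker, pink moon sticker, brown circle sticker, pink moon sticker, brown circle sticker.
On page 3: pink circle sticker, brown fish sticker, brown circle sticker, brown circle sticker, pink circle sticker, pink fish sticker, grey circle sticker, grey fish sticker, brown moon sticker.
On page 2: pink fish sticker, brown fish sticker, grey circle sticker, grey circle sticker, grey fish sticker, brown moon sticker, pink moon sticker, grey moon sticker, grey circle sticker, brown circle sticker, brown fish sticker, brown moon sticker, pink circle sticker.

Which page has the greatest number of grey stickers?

Counts by page (restricted to grey stickers): page 2→5, page 3→2, page 5→2, page 4→1.
The maximum is 5, held uniquely by page 2.

page 2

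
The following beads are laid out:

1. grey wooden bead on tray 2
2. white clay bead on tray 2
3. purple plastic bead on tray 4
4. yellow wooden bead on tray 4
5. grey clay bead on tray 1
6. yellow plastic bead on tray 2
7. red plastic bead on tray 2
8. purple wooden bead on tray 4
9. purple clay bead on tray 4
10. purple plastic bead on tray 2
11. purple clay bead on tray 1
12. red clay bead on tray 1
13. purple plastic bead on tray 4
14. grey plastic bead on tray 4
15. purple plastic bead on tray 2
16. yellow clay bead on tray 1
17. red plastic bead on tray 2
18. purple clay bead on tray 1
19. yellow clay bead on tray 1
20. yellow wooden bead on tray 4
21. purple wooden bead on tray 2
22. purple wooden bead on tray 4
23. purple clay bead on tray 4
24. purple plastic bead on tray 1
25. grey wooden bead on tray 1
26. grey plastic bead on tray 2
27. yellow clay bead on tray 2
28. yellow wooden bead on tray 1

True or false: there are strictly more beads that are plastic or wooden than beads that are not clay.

False

There are 18 beads that are plastic or wooden.
There are 18 beads that are not clay.
The claim requires 18 > 18, which does not hold.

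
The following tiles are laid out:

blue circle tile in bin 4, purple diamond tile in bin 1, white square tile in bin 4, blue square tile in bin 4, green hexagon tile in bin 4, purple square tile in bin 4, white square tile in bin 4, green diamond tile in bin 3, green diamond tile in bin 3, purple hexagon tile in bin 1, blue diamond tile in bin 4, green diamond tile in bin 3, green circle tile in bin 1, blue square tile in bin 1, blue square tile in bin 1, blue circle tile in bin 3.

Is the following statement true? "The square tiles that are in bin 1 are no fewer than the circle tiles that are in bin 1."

square tiles in bin 1: 2.
circle tiles in bin 1: 1.
The claim requires 2 ≥ 1, which holds.

True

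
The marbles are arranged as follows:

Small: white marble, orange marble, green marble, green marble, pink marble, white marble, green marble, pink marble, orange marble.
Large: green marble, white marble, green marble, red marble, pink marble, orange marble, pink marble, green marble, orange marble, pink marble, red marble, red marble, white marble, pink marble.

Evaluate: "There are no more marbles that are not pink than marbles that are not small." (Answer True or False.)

False

marbles that are not pink: 17.
marbles that are not small: 14.
The claim requires 17 ≤ 14, which does not hold.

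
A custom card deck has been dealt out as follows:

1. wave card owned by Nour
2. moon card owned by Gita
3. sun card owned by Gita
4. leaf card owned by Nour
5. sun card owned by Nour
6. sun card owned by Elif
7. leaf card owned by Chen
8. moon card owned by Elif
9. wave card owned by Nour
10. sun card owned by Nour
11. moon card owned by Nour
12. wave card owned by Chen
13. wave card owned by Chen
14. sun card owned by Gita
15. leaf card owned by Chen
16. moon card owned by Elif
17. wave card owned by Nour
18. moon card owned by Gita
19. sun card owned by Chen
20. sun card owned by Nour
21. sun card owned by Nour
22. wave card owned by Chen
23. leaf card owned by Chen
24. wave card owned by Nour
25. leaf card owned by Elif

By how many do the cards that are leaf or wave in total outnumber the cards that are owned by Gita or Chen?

1

cards that are leaf or wave: 12.
cards owned by Gita or Chen: 11.
12 − 11 = 1.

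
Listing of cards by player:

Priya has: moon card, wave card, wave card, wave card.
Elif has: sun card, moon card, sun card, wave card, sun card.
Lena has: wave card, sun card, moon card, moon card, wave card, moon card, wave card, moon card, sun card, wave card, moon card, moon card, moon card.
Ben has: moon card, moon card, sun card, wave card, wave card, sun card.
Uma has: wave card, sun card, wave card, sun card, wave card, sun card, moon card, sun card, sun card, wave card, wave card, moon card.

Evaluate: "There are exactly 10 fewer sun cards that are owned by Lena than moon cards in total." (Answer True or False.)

False

Count of sun cards owned by Lena: 2.
There are 13 moon cards.
The claim requires 13 − 2 (= 11) to equal 10, which does not hold.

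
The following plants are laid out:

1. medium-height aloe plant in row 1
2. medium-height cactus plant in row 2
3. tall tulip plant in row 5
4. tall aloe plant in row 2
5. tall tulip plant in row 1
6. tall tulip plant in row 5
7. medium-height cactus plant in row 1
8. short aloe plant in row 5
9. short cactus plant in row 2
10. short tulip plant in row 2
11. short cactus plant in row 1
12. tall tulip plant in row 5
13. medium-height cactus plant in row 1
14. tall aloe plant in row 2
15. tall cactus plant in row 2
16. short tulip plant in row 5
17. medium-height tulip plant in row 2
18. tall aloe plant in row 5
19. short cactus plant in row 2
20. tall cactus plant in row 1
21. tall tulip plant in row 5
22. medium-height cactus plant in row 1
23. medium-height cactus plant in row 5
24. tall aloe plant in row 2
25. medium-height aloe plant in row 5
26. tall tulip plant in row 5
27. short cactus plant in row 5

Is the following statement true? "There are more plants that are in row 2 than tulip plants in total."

False

There are 9 plants in row 2.
There are 9 tulip plants.
The claim requires 9 > 9, which does not hold.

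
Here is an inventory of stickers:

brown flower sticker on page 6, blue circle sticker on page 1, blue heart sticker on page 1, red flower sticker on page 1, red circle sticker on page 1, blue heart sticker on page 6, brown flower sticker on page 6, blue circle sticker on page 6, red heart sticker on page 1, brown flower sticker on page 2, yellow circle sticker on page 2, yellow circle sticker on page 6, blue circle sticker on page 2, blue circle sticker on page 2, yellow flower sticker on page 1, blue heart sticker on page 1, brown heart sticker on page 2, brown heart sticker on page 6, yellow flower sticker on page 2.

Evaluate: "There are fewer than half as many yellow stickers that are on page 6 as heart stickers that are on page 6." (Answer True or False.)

yellow stickers on page 6: 1.
heart stickers on page 6: 2.
The claim requires 2 × 1 = 2 < 2, which does not hold.

False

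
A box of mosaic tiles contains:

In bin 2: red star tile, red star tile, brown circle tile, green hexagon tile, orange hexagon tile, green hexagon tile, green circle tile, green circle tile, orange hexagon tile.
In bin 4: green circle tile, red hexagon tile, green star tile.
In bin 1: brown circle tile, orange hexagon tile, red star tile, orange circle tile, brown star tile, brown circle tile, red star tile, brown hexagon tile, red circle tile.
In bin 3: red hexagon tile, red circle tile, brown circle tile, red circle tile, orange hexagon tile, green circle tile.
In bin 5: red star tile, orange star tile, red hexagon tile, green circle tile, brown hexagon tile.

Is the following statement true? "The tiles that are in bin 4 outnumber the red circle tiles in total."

tiles in bin 4: 3.
red circle tiles: 3.
The claim requires 3 > 3, which does not hold.

False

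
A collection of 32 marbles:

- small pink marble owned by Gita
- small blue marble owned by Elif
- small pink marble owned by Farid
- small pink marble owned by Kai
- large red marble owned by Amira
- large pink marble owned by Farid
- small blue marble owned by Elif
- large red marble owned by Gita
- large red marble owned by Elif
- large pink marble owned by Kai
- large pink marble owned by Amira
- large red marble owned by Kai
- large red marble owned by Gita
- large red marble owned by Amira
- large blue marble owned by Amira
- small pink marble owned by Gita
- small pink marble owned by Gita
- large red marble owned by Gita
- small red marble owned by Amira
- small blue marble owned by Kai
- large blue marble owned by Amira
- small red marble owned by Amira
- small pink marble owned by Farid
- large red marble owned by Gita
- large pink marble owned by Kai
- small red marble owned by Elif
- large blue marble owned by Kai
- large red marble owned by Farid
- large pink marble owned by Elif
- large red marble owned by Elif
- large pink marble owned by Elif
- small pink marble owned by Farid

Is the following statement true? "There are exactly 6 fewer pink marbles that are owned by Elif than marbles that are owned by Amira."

False

|pink marbles owned by Elif| = 2.
|marbles owned by Amira| = 7.
The claim requires 7 − 2 (= 5) to equal 6, which does not hold.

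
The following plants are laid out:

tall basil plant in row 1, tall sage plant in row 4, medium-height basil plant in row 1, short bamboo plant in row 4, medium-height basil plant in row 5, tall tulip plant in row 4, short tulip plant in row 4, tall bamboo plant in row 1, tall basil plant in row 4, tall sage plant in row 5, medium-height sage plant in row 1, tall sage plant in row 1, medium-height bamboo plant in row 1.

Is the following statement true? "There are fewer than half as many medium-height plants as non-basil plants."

True

|medium-height plants| = 4.
|non-basil plants| = 9.
The claim requires 2 × 4 = 8 < 9, which holds.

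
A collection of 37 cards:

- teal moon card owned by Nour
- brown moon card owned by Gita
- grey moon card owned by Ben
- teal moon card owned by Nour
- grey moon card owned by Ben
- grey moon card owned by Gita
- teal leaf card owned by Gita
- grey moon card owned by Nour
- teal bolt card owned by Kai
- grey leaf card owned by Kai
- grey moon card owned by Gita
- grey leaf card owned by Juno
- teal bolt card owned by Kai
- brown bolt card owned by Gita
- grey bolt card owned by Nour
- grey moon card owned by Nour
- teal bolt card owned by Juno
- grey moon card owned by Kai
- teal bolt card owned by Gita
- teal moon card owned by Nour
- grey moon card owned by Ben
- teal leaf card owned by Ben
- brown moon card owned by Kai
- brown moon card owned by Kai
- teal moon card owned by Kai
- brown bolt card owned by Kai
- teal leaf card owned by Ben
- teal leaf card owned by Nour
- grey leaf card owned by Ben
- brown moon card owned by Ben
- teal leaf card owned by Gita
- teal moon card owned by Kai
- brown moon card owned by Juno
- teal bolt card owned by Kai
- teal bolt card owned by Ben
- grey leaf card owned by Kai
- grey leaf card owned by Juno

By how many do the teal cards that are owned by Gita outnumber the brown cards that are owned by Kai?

0

teal cards owned by Gita: 3.
brown cards owned by Kai: 3.
3 − 3 = 0.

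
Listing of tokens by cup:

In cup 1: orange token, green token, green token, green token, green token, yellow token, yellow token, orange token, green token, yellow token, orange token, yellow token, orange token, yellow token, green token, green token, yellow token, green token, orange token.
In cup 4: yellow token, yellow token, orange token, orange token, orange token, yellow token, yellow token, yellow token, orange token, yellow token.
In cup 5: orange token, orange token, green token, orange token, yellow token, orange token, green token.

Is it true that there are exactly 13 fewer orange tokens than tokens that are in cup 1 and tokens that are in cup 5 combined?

True

There are 13 orange tokens.
tokens in cup 1: 19; tokens in cup 5: 7; combined: 19 + 7 = 26.
The claim requires 26 − 13 (= 13) to equal 13, which holds.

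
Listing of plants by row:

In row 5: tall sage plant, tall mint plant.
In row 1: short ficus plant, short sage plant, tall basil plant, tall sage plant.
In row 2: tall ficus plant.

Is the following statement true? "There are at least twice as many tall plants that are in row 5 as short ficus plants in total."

True

There are 2 tall plants in row 5.
There is 1 short ficus plant.
The claim requires 2 ≥ 2 × 1 = 2, which holds.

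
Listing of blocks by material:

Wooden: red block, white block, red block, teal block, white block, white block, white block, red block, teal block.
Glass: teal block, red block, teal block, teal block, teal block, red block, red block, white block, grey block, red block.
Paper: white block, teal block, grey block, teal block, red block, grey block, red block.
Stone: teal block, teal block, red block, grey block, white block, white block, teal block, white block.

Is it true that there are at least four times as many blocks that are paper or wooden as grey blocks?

|blocks that are paper or wooden| = 16.
|grey blocks| = 4.
The claim requires 16 ≥ 4 × 4 = 16, which holds.

True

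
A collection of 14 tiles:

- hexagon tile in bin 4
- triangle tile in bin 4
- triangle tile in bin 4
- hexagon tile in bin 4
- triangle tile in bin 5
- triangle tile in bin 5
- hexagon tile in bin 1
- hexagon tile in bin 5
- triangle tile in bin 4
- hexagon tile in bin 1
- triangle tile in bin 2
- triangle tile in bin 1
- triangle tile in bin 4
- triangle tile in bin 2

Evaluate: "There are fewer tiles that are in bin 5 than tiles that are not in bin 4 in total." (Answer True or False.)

True

tiles in bin 5: 3.
tiles that are not in bin 4: 8.
The claim requires 3 < 8, which holds.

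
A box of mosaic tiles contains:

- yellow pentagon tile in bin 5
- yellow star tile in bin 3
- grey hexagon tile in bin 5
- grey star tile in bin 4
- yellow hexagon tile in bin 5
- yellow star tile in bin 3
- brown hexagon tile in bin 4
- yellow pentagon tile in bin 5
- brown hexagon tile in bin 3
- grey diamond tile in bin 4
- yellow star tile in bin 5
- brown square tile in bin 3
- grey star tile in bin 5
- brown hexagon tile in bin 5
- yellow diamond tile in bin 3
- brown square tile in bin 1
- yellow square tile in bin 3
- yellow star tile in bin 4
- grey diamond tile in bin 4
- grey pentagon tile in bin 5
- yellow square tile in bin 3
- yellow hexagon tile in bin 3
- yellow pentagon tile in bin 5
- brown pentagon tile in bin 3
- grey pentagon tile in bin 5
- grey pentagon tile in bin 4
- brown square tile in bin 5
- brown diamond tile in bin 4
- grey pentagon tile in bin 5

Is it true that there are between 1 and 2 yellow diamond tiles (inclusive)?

There is 1 yellow diamond tile.
The claim requires 1 ≤ 1 ≤ 2, which holds.

True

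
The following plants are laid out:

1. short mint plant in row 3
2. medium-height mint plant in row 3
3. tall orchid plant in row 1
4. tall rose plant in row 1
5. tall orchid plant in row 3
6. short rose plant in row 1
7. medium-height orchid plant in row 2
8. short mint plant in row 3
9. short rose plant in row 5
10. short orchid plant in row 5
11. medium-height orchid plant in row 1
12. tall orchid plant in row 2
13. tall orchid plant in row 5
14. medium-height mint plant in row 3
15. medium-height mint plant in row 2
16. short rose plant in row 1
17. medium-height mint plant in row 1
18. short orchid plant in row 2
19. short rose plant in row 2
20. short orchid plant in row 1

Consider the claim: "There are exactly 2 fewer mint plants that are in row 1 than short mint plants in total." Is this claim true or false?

False

|mint plants in row 1| = 1.
|short mint plants| = 2.
The claim requires 2 − 1 (= 1) to equal 2, which does not hold.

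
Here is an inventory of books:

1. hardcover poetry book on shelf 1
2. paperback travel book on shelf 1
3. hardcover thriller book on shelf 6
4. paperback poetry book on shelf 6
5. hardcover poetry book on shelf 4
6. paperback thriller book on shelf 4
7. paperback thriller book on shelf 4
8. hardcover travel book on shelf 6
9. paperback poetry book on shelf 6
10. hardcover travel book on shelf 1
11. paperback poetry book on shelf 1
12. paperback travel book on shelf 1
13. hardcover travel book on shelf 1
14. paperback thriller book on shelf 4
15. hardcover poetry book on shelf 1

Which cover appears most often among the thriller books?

paperback

Counts by cover (restricted to thriller books): paperback 3, hardcover 1.
The maximum is 3, held uniquely by paperback.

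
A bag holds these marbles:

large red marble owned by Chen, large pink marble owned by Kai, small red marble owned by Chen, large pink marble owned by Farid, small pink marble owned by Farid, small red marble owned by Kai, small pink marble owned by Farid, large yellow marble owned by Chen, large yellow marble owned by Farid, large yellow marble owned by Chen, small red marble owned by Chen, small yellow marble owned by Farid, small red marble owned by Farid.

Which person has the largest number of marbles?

Counts by owner: Farid→6, Chen→5, Kai→2.
The maximum is 6, held uniquely by Farid.

Farid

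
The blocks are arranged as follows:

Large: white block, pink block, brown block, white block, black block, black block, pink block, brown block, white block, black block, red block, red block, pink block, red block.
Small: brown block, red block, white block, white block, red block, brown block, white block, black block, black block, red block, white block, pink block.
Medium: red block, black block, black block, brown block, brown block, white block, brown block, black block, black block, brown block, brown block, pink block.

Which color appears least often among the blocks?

pink

Counts by color: brown 9, black 9, white 8, red 7, pink 5.
The minimum is 5, held uniquely by pink.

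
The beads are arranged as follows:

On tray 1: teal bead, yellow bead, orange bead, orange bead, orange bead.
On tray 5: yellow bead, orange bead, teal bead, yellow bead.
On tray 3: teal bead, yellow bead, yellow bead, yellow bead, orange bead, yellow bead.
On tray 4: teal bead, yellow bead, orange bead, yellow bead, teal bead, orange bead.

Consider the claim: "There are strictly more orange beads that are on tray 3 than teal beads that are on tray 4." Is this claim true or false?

|orange beads on tray 3| = 1.
|teal beads on tray 4| = 2.
The claim requires 1 > 2, which does not hold.

False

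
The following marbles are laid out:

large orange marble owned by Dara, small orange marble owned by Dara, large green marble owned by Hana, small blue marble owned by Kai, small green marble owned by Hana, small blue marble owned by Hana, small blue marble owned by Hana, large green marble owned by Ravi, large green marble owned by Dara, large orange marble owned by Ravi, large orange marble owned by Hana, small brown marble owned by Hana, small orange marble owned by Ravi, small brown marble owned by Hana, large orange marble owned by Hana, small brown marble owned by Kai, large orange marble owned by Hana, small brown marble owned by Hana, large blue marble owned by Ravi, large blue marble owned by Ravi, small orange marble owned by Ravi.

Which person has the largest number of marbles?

Counts by owner: Hana→10, Ravi→6, Dara→3, Kai→2.
The maximum is 10, held uniquely by Hana.

Hana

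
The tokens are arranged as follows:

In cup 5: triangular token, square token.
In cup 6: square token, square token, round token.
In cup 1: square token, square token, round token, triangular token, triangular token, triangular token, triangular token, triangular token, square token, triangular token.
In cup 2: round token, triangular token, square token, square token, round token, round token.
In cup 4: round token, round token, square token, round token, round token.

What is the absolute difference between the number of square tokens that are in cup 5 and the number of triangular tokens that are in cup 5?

0

square tokens in cup 5: 1. triangular tokens in cup 5: 1.
|1 − 1| = 1 − 1 = 0.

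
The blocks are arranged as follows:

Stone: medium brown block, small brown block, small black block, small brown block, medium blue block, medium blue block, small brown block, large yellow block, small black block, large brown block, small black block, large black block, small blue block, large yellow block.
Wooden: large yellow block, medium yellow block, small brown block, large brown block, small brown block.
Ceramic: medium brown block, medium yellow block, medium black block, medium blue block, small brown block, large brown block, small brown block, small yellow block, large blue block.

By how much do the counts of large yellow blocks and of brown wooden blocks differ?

0

large yellow blocks: 3. brown wooden blocks: 3.
|3 − 3| = 3 − 3 = 0.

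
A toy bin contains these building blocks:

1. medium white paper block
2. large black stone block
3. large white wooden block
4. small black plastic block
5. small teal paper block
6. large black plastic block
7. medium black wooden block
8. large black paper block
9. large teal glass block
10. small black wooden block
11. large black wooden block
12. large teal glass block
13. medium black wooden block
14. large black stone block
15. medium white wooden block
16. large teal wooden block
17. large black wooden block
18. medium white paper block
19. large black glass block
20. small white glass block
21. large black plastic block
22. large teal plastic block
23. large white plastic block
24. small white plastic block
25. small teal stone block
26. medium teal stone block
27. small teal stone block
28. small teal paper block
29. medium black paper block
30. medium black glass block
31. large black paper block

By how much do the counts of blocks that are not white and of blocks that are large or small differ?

blocks that are not white: 24. blocks that are large or small: 23.
|24 − 23| = 24 − 23 = 1.

1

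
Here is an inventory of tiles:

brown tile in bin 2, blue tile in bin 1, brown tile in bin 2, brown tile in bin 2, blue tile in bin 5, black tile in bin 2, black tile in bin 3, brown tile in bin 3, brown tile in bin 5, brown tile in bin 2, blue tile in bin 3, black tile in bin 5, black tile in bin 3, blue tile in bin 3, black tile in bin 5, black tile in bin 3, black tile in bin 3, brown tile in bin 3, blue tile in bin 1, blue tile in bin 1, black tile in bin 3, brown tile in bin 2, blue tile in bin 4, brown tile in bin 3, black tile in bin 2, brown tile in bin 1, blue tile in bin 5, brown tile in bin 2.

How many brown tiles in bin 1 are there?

1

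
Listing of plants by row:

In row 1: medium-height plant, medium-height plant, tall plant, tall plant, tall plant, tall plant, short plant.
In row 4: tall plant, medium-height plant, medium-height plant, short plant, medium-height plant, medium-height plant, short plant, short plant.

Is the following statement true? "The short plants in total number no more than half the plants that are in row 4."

There are 4 short plants.
There are 8 plants in row 4.
The claim requires 2 × 4 = 8 ≤ 8, which holds.

True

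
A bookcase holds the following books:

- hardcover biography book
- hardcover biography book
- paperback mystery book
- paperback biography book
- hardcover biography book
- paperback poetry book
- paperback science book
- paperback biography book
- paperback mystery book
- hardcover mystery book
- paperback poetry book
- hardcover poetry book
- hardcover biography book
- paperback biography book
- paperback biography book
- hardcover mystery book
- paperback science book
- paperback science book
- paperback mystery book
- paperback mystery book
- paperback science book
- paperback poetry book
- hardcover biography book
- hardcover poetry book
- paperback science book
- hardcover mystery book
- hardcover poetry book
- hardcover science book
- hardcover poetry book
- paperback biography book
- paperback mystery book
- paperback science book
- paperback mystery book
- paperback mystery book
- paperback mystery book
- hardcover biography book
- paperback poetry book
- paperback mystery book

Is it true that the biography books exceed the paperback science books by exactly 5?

True

There are 11 biography books.
There are 6 paperback science books.
The claim requires 11 − 6 (= 5) to equal 5, which holds.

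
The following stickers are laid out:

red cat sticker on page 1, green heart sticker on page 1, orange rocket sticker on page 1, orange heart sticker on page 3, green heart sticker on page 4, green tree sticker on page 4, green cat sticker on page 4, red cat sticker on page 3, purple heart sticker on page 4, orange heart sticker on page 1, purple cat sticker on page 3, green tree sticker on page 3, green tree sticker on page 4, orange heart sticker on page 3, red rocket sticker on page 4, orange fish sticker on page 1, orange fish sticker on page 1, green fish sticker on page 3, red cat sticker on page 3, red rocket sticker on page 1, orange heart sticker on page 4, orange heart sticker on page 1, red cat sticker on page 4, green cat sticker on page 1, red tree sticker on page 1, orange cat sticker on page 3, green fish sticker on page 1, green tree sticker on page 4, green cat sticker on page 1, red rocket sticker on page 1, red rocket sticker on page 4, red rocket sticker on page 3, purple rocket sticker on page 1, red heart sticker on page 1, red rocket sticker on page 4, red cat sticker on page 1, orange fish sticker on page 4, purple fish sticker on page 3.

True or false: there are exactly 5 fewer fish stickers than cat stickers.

fish stickers: 6.
cat stickers: 10.
The claim requires 10 − 6 (= 4) to equal 5, which does not hold.

False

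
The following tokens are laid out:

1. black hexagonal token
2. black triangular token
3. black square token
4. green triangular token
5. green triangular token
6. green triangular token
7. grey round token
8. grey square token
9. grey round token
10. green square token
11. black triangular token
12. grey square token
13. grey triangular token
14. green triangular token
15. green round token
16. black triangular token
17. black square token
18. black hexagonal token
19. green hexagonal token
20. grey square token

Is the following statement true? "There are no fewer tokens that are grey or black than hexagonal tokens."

True

There are 13 tokens that are grey or black.
There are 3 hexagonal tokens.
The claim requires 13 ≥ 3, which holds.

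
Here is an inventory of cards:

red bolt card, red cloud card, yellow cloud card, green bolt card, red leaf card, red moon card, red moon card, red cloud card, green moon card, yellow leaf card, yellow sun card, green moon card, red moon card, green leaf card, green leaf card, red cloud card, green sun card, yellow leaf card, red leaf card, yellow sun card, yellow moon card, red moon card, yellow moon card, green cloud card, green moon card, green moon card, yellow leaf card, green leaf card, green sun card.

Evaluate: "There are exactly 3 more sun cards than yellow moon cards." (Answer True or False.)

sun cards: 4.
yellow moon cards: 2.
The claim requires 4 − 2 (= 2) to equal 3, which does not hold.

False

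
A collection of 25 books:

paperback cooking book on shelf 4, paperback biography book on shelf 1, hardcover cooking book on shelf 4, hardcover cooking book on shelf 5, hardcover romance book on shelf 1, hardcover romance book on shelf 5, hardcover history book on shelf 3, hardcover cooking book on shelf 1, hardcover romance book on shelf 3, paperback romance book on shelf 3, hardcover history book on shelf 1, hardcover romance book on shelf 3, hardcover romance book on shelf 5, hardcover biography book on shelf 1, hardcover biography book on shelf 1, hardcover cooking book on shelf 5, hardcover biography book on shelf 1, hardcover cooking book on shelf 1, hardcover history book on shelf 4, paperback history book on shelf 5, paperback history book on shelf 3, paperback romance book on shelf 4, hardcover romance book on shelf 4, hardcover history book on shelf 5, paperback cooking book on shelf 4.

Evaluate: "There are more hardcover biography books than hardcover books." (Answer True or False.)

False

|hardcover biography books| = 3.
|hardcover books| = 18.
The claim requires 3 > 18, which does not hold.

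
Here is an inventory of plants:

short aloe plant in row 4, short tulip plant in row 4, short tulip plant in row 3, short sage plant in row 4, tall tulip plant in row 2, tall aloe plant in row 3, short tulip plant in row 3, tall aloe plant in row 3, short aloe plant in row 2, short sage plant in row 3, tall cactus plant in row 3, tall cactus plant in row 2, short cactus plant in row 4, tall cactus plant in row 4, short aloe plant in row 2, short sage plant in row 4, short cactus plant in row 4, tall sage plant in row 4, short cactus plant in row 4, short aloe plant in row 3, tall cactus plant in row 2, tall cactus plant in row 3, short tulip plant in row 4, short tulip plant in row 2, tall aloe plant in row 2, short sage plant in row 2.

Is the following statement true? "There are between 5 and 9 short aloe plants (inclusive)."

False

There are 4 short aloe plants.
The claim requires 5 ≤ 4 ≤ 9, which does not hold.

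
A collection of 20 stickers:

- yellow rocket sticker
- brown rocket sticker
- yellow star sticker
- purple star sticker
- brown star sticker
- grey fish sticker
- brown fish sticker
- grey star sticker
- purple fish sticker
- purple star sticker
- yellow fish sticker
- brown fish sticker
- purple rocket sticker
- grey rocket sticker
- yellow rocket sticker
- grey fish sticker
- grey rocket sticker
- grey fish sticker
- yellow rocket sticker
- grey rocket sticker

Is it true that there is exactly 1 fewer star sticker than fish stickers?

False

star stickers: 5.
fish stickers: 7.
The claim requires 7 − 5 (= 2) to equal 1, which does not hold.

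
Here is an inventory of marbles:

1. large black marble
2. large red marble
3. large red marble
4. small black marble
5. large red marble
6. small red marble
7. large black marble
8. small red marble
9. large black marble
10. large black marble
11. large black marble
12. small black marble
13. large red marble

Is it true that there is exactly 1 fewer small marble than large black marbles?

|small marbles| = 4.
|large black marbles| = 5.
The claim requires 5 − 4 (= 1) to equal 1, which holds.

True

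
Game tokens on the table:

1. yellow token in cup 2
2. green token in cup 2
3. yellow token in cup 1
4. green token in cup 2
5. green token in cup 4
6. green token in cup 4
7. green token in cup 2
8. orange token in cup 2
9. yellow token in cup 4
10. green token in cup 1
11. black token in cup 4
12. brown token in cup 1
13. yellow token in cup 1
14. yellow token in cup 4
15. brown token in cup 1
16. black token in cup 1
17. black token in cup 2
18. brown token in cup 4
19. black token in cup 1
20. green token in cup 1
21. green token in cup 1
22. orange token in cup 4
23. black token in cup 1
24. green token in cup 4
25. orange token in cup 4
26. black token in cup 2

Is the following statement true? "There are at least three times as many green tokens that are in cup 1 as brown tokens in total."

green tokens in cup 1: 3.
brown tokens: 3.
The claim requires 3 ≥ 3 × 3 = 9, which does not hold.

False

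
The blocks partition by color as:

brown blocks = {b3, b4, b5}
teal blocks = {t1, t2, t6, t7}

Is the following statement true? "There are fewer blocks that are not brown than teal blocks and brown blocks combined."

True

There are 4 blocks that are not brown.
teal blocks: 4; brown blocks: 3; combined: 4 + 3 = 7.
The claim requires 4 < 7, which holds.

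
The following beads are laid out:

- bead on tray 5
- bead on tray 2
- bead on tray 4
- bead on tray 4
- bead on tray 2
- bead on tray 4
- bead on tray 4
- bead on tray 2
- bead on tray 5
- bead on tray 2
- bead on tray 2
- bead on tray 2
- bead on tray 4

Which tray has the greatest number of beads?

tray 2

Counts by tray: tray 2→6, tray 4→5, tray 5→2.
The maximum is 6, held uniquely by tray 2.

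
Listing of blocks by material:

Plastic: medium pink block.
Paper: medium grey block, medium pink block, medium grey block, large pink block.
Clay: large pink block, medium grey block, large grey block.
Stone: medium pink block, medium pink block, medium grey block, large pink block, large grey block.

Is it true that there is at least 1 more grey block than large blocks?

True

There are 6 grey blocks.
There are 5 large blocks.
The claim requires 6 − 5 = 1 ≥ 1, which holds.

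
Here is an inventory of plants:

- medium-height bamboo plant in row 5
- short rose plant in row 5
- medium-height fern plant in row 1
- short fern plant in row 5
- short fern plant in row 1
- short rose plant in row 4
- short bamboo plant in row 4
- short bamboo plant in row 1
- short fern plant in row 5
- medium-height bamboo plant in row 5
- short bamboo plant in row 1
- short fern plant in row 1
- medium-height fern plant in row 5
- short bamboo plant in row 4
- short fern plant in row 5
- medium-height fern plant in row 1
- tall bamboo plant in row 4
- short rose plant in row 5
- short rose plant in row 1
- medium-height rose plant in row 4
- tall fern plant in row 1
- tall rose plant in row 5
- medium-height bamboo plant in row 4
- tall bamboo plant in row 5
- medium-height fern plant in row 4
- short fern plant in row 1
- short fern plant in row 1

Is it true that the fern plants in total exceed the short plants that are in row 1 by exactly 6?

False

There are 12 fern plants.
There are 7 short plants in row 1.
The claim requires 12 − 7 (= 5) to equal 6, which does not hold.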